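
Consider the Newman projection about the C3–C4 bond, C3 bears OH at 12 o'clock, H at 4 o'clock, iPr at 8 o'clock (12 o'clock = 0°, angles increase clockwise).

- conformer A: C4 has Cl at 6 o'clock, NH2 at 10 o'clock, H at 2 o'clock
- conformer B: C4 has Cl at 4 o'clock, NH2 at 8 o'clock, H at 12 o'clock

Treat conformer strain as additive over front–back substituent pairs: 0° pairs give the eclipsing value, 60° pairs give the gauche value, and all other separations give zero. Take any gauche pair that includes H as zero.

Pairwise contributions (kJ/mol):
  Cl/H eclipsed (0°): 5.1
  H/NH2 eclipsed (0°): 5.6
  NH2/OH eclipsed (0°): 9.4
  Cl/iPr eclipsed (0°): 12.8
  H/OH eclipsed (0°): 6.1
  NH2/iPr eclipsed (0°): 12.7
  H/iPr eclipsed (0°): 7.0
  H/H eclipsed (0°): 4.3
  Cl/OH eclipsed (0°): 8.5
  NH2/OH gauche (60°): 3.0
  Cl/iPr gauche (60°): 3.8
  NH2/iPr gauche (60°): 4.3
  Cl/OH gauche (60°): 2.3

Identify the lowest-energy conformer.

A (staggered): OH(0°)/NH2(300°) gauche 3.0; iPr(240°)/Cl(180°) gauche 3.8; iPr(240°)/NH2(300°) gauche 4.3 → 11.1 kJ/mol.
B (eclipsed): OH(0°)/H(0°) eclipsed 6.1; H(120°)/Cl(120°) eclipsed 5.1; iPr(240°)/NH2(240°) eclipsed 12.7 → 23.9 kJ/mol.
A has the lowest total (11.1 kJ/mol).

A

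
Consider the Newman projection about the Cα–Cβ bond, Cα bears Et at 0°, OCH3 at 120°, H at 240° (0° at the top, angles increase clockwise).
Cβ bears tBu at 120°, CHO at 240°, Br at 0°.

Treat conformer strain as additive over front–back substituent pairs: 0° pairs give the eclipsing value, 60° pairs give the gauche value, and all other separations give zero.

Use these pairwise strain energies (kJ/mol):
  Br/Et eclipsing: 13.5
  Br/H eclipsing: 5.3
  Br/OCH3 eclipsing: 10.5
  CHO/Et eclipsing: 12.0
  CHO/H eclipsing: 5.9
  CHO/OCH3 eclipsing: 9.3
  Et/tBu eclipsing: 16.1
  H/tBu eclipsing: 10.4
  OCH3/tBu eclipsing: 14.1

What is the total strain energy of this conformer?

33.5 kJ/mol

This conformer (eclipsed): Et(0°)/Br(0°) eclipsed 13.5; OCH3(120°)/tBu(120°) eclipsed 14.1; H(240°)/CHO(240°) eclipsed 5.9 → 33.5 kJ/mol.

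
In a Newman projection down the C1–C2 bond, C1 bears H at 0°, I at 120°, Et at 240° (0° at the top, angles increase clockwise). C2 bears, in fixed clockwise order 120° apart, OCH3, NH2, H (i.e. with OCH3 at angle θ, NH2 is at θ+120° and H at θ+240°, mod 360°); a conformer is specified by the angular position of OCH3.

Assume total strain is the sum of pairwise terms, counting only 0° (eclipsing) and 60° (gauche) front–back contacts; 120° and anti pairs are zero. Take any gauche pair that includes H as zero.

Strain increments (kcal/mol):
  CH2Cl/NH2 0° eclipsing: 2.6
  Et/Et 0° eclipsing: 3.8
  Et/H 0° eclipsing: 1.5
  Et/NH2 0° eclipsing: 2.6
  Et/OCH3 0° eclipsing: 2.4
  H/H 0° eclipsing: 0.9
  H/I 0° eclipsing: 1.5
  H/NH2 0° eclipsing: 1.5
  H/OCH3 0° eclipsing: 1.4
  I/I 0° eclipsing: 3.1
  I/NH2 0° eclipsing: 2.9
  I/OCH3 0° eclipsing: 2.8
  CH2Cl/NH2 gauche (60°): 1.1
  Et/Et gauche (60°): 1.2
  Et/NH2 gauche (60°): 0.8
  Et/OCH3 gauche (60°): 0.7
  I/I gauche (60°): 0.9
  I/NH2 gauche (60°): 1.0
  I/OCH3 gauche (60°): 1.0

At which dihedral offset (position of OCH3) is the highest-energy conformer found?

OCH3 at 0° is eclipsed. H at 0° is eclipsed with OCH3 at 0° (1.4); I at 120° is eclipsed with NH2 at 120° (2.9); Et at 240° is eclipsed with H at 240° (1.5). Total 5.8 kcal/mol.
OCH3 at 60° is staggered. I at 120° is gauche with OCH3 at 60° (1.0); I at 120° is gauche with NH2 at 180° (1.0); Et at 240° is gauche with NH2 at 180° (0.8). Total 2.8 kcal/mol.
OCH3 at 120° is eclipsed. H at 0° is eclipsed with H at 0° (0.9); I at 120° is eclipsed with OCH3 at 120° (2.8); Et at 240° is eclipsed with NH2 at 240° (2.6). Total 6.3 kcal/mol.
OCH3 at 180° is staggered. I at 120° is gauche with OCH3 at 180° (1.0); Et at 240° is gauche with OCH3 at 180° (0.7); Et at 240° is gauche with NH2 at 300° (0.8). Total 2.5 kcal/mol.
OCH3 at 240° is eclipsed. H at 0° is eclipsed with NH2 at 0° (1.5); I at 120° is eclipsed with H at 120° (1.5); Et at 240° is eclipsed with OCH3 at 240° (2.4). Total 5.4 kcal/mol.
OCH3 at 300° is staggered. I at 120° is gauche with NH2 at 60° (1.0); Et at 240° is gauche with OCH3 at 300° (0.7). Total 1.7 kcal/mol.
The maximum (6.3 kcal/mol) occurs with OCH3 at 120°.

120°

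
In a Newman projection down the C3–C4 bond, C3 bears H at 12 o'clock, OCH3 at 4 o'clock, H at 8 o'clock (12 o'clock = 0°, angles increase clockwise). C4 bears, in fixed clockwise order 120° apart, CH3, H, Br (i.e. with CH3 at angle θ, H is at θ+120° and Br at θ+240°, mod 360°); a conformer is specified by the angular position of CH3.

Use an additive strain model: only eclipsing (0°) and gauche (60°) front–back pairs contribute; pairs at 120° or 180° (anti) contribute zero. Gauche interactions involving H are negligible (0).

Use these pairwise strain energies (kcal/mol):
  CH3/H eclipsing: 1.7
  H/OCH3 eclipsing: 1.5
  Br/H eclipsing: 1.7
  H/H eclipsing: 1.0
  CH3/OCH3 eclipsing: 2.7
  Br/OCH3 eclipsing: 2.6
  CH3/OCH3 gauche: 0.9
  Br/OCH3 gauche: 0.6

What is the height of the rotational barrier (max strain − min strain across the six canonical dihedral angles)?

CH3 at 0° is eclipsed. H at 0° is eclipsed with CH3 at 0° (1.7); OCH3 at 120° is eclipsed with H at 120° (1.5); H at 240° is eclipsed with Br at 240° (1.7). Total 4.9 kcal/mol.
CH3 at 60° is staggered. OCH3 at 120° is gauche with CH3 at 60° (0.9). Total 0.9 kcal/mol.
CH3 at 120° is eclipsed. H at 0° is eclipsed with Br at 0° (1.7); OCH3 at 120° is eclipsed with CH3 at 120° (2.7); H at 240° is eclipsed with H at 240° (1.0). Total 5.4 kcal/mol.
CH3 at 180° is staggered. OCH3 at 120° is gauche with CH3 at 180° (0.9); OCH3 at 120° is gauche with Br at 60° (0.6). Total 1.5 kcal/mol.
CH3 at 240° is eclipsed. H at 0° is eclipsed with H at 0° (1.0); OCH3 at 120° is eclipsed with Br at 120° (2.6); H at 240° is eclipsed with CH3 at 240° (1.7). Total 5.3 kcal/mol.
CH3 at 300° is staggered. OCH3 at 120° is gauche with Br at 180° (0.6). Total 0.6 kcal/mol.
Max at 120° (5.4 kcal/mol), min at 300° (0.6 kcal/mol); barrier = 4.8 kcal/mol.

4.8 kcal/mol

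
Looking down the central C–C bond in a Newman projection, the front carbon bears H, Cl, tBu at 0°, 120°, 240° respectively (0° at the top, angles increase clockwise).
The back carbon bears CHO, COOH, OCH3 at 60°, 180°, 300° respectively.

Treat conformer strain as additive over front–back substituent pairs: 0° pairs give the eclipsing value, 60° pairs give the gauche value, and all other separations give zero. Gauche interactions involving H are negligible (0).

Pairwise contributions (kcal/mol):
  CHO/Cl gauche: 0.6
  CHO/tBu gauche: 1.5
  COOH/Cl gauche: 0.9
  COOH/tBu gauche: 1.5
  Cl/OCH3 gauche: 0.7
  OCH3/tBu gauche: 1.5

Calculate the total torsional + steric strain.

4.5 kcal/mol

This conformer (staggered): Cl(120°)/CHO(60°) gauche 0.6; Cl(120°)/COOH(180°) gauche 0.9; tBu(240°)/COOH(180°) gauche 1.5; tBu(240°)/OCH3(300°) gauche 1.5 → 4.5 kcal/mol.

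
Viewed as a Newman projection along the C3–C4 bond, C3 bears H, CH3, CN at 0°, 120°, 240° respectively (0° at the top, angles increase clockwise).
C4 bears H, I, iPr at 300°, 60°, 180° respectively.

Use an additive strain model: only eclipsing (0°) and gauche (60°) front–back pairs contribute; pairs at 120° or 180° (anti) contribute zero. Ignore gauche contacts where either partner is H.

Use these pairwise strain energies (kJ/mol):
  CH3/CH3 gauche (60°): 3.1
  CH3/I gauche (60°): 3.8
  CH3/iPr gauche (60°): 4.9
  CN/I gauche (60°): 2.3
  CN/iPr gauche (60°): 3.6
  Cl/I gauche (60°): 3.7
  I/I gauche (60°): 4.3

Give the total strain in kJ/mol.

12.3 kJ/mol

This conformer (staggered): CH3–I gauche, CH3–iPr gauche, CN–iPr gauche; 3.8 + 4.9 + 3.6 = 12.3 kJ/mol.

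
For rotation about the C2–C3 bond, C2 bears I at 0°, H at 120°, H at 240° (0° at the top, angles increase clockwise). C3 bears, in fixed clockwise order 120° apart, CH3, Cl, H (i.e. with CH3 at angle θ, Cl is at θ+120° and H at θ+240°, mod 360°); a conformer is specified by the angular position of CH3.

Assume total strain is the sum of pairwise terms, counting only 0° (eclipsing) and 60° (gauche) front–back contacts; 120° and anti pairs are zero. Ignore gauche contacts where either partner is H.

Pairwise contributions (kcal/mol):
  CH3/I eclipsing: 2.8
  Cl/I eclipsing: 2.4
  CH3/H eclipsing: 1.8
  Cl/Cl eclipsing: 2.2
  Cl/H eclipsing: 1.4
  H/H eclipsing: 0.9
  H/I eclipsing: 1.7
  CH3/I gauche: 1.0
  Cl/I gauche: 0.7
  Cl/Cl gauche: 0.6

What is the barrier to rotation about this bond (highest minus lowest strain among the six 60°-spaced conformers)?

CH3 at 0° (eclipsed): I(0°)/CH3(0°) eclipsed 2.8; H(120°)/Cl(120°) eclipsed 1.4; H(240°)/H(240°) eclipsed 0.9 → 5.1 kcal/mol.
CH3 at 60° (staggered): I(0°)/CH3(60°) gauche 1.0 → 1.0 kcal/mol.
CH3 at 120° (eclipsed): I(0°)/H(0°) eclipsed 1.7; H(120°)/CH3(120°) eclipsed 1.8; H(240°)/Cl(240°) eclipsed 1.4 → 4.9 kcal/mol.
CH3 at 180° (staggered): I(0°)/Cl(300°) gauche 0.7 → 0.7 kcal/mol.
CH3 at 240° (eclipsed): I(0°)/Cl(0°) eclipsed 2.4; H(120°)/H(120°) eclipsed 0.9; H(240°)/CH3(240°) eclipsed 1.8 → 5.1 kcal/mol.
CH3 at 300° (staggered): I(0°)/CH3(300°) gauche 1.0; I(0°)/Cl(60°) gauche 0.7 → 1.7 kcal/mol.
Max at 0° (5.1 kcal/mol), min at 180° (0.7 kcal/mol); barrier = 4.4 kcal/mol.

4.4 kcal/mol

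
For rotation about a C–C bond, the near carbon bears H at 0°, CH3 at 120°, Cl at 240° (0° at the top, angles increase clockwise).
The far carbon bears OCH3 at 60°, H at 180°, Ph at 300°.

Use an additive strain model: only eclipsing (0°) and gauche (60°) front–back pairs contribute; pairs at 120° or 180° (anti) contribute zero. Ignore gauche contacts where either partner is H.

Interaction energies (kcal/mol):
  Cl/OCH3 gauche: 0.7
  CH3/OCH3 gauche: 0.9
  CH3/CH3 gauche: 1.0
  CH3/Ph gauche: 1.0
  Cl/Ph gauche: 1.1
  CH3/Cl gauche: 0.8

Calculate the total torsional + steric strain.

2.0 kcal/mol

This conformer is staggered. CH3 at 120° is gauche with OCH3 at 60° (0.9); Cl at 240° is gauche with Ph at 300° (1.1). Total 2.0 kcal/mol.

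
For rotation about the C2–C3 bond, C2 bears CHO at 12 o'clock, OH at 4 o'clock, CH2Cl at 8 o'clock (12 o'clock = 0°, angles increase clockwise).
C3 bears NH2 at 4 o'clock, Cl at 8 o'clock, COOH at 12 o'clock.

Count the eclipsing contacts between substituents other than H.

Non-H eclipsing pairs: CHO(0°)/COOH(0°); OH(120°)/NH2(120°); CH2Cl(240°)/Cl(240°) — 3 interactions.

3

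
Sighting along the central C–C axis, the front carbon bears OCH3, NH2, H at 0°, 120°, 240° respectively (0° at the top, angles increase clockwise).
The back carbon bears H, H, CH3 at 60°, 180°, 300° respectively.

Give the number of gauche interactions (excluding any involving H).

1

Non-H gauche pairs: OCH3(0°)/CH3(300°) — 1 interaction.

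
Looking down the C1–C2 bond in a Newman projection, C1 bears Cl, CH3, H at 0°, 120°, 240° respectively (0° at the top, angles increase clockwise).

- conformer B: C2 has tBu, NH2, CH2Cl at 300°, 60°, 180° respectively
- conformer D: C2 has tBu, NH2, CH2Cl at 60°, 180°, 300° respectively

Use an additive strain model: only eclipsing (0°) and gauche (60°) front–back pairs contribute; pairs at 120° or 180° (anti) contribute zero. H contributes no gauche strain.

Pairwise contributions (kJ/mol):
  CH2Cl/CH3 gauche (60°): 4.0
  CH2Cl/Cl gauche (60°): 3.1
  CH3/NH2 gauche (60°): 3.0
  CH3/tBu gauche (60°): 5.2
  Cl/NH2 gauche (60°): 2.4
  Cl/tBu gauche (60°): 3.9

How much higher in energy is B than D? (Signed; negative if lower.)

-1.9 kJ/mol

B is staggered. Cl at 0° is gauche with tBu at 300° (3.9); Cl at 0° is gauche with NH2 at 60° (2.4); CH3 at 120° is gauche with NH2 at 60° (3.0); CH3 at 120° is gauche with CH2Cl at 180° (4.0). Total 13.3 kJ/mol.
D is staggered. Cl at 0° is gauche with tBu at 60° (3.9); Cl at 0° is gauche with CH2Cl at 300° (3.1); CH3 at 120° is gauche with tBu at 60° (5.2); CH3 at 120° is gauche with NH2 at 180° (3.0). Total 15.2 kJ/mol.
E(B) − E(D) = 13.3 − 15.2 = -1.9 kJ/mol.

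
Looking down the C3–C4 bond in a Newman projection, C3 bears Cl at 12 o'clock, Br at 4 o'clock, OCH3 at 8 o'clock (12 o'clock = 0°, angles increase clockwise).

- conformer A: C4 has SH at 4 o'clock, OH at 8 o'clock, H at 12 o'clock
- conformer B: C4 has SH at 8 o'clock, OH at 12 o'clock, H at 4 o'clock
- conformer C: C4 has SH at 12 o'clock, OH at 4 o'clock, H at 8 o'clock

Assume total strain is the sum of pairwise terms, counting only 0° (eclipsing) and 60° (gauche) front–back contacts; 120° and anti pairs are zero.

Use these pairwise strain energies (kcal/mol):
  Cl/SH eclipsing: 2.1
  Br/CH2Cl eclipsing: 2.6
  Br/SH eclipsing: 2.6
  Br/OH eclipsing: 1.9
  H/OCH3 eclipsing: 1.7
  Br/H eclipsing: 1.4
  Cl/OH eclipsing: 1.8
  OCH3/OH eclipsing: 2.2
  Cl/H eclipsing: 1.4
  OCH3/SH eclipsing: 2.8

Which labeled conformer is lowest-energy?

A (eclipsed): Cl(0°)/H(0°) eclipsed 1.4; Br(120°)/SH(120°) eclipsed 2.6; OCH3(240°)/OH(240°) eclipsed 2.2 → 6.2 kcal/mol.
B (eclipsed): Cl(0°)/OH(0°) eclipsed 1.8; Br(120°)/H(120°) eclipsed 1.4; OCH3(240°)/SH(240°) eclipsed 2.8 → 6.0 kcal/mol.
C (eclipsed): Cl(0°)/SH(0°) eclipsed 2.1; Br(120°)/OH(120°) eclipsed 1.9; OCH3(240°)/H(240°) eclipsed 1.7 → 5.7 kcal/mol.
C has the lowest total (5.7 kcal/mol).

C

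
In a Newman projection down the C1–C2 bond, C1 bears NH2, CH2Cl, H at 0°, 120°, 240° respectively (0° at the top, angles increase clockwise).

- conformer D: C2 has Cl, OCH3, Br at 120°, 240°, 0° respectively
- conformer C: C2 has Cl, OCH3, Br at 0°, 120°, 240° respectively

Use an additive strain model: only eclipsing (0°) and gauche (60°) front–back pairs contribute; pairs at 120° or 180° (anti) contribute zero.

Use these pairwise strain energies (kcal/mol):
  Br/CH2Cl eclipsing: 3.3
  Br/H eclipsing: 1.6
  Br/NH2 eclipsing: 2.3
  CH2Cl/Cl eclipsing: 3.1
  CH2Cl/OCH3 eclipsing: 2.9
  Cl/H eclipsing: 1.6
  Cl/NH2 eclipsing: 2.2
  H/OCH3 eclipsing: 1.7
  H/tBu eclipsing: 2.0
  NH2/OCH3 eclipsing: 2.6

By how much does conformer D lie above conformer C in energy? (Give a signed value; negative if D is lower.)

+0.4 kcal/mol

D (eclipsed): NH2(0°)/Br(0°) eclipsed 2.3; CH2Cl(120°)/Cl(120°) eclipsed 3.1; H(240°)/OCH3(240°) eclipsed 1.7 → 7.1 kcal/mol.
C (eclipsed): NH2(0°)/Cl(0°) eclipsed 2.2; CH2Cl(120°)/OCH3(120°) eclipsed 2.9; H(240°)/Br(240°) eclipsed 1.6 → 6.7 kcal/mol.
E(D) − E(C) = 7.1 − 6.7 = +0.4 kcal/mol.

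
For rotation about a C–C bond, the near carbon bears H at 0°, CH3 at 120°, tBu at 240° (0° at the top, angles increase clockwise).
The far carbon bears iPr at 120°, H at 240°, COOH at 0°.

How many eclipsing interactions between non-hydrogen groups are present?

1

Non-H eclipsing pairs: CH3(120°)/iPr(120°) — 1 interaction.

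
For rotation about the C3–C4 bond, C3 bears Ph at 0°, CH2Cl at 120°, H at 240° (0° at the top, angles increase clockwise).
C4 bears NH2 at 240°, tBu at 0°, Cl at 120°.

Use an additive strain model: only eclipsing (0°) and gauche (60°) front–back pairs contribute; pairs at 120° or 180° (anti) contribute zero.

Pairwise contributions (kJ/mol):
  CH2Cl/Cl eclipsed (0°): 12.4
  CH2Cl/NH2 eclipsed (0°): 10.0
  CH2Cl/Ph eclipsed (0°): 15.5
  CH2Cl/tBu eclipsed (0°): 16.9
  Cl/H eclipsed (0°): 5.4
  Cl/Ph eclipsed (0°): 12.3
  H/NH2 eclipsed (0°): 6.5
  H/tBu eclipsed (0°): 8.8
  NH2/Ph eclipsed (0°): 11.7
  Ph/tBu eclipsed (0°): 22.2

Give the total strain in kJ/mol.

41.1 kJ/mol

This conformer (eclipsed): Ph(0°)/tBu(0°) eclipsed 22.2; CH2Cl(120°)/Cl(120°) eclipsed 12.4; H(240°)/NH2(240°) eclipsed 6.5 → 41.1 kJ/mol.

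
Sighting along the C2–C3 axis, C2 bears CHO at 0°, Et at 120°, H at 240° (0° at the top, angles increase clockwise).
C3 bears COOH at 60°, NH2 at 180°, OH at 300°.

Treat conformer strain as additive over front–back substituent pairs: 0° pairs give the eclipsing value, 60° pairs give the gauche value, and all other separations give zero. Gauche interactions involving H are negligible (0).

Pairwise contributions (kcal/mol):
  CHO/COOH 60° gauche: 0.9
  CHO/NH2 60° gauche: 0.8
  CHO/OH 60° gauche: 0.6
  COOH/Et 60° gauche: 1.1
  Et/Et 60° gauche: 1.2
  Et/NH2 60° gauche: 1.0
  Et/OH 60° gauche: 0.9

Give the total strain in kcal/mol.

This conformer (staggered): CHO–COOH gauche, CHO–OH gauche, Et–COOH gauche, Et–NH2 gauche; 0.9 + 0.6 + 1.1 + 1.0 = 3.6 kcal/mol.

3.6 kcal/mol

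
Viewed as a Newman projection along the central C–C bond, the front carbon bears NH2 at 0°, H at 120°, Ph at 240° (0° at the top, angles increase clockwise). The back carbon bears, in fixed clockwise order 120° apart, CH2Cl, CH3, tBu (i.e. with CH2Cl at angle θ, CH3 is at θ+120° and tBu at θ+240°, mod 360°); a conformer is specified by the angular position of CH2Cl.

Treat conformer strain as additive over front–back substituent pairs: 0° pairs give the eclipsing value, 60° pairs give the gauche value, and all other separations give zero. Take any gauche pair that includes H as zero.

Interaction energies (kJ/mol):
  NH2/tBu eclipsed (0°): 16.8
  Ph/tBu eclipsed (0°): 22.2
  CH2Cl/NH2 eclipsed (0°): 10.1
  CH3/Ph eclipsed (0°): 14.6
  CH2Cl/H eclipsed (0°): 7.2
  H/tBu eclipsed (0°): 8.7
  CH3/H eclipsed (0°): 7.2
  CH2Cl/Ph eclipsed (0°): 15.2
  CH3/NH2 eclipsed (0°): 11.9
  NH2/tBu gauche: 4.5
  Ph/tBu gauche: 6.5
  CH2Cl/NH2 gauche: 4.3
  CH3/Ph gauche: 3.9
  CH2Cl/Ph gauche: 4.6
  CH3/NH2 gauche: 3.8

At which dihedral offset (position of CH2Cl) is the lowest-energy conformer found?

CH2Cl at 0° (eclipsed): NH2–CH2Cl eclipsed, H–CH3 eclipsed, Ph–tBu eclipsed; 10.1 + 7.2 + 22.2 = 39.5 kJ/mol.
CH2Cl at 60° (staggered): NH2–CH2Cl gauche, NH2–tBu gauche, Ph–CH3 gauche, Ph–tBu gauche; 4.3 + 4.5 + 3.9 + 6.5 = 19.2 kJ/mol.
CH2Cl at 120° (eclipsed): NH2–tBu eclipsed, H–CH2Cl eclipsed, Ph–CH3 eclipsed; 16.8 + 7.2 + 14.6 = 38.6 kJ/mol.
CH2Cl at 180° (staggered): NH2–CH3 gauche, NH2–tBu gauche, Ph–CH2Cl gauche, Ph–CH3 gauche; 3.8 + 4.5 + 4.6 + 3.9 = 16.8 kJ/mol.
CH2Cl at 240° (eclipsed): NH2–CH3 eclipsed, H–tBu eclipsed, Ph–CH2Cl eclipsed; 11.9 + 8.7 + 15.2 = 35.8 kJ/mol.
CH2Cl at 300° (staggered): NH2–CH2Cl gauche, NH2–CH3 gauche, Ph–CH2Cl gauche, Ph–tBu gauche; 4.3 + 3.8 + 4.6 + 6.5 = 19.2 kJ/mol.
The minimum (16.8 kJ/mol) occurs with CH2Cl at 180°.

180°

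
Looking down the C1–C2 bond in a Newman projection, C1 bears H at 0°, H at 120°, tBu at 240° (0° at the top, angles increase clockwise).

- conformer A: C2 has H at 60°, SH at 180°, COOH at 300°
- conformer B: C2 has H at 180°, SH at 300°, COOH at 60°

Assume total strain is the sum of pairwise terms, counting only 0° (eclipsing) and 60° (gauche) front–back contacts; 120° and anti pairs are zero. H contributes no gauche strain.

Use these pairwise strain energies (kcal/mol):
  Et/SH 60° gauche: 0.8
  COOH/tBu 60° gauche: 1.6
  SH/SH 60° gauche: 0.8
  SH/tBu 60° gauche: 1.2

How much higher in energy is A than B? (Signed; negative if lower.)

A (staggered): tBu–SH gauche, tBu–COOH gauche; 1.2 + 1.6 = 2.8 kcal/mol.
B (staggered): tBu–SH gauche; 1.2 = 1.2 kcal/mol.
E(A) − E(B) = 2.8 − 1.2 = +1.6 kcal/mol.

+1.6 kcal/mol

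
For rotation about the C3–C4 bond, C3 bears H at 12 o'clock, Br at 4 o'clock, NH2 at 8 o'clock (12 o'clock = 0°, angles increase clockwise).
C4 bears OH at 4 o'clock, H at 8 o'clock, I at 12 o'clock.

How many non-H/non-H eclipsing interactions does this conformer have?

Non-H eclipsing pairs: Br(120°)/OH(120°) — 1 interaction.

1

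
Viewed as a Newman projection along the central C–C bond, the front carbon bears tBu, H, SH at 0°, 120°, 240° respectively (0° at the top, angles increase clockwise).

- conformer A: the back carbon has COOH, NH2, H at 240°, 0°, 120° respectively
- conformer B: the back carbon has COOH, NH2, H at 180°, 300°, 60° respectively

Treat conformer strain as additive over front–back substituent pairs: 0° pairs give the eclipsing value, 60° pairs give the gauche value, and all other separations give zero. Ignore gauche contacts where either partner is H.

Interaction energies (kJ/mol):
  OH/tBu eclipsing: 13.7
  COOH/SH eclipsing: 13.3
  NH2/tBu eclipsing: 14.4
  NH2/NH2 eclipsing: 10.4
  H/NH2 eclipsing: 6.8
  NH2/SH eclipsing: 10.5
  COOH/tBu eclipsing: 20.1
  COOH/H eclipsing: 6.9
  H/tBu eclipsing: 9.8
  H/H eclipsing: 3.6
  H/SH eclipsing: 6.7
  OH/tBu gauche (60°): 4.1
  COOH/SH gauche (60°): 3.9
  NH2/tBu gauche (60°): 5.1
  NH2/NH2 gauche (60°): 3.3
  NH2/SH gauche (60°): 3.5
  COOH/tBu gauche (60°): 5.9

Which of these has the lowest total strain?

A (eclipsed): tBu–NH2 eclipsed, H–H eclipsed, SH–COOH eclipsed; 14.4 + 3.6 + 13.3 = 31.3 kJ/mol.
B (staggered): tBu–NH2 gauche, SH–COOH gauche, SH–NH2 gauche; 5.1 + 3.9 + 3.5 = 12.5 kJ/mol.
B has the lowest total (12.5 kJ/mol).

B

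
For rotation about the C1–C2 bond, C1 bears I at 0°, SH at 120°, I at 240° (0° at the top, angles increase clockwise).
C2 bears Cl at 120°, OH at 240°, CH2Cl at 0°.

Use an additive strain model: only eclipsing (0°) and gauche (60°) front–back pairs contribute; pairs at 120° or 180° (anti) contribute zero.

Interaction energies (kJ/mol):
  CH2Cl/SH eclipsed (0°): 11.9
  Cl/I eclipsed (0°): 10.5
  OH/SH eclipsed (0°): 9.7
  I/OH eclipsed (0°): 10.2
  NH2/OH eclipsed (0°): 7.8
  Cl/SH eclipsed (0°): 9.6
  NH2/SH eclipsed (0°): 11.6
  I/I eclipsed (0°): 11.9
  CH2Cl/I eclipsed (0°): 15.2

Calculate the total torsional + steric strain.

This conformer (eclipsed): I(0°)/CH2Cl(0°) eclipsed 15.2; SH(120°)/Cl(120°) eclipsed 9.6; I(240°)/OH(240°) eclipsed 10.2 → 35.0 kJ/mol.

35.0 kJ/mol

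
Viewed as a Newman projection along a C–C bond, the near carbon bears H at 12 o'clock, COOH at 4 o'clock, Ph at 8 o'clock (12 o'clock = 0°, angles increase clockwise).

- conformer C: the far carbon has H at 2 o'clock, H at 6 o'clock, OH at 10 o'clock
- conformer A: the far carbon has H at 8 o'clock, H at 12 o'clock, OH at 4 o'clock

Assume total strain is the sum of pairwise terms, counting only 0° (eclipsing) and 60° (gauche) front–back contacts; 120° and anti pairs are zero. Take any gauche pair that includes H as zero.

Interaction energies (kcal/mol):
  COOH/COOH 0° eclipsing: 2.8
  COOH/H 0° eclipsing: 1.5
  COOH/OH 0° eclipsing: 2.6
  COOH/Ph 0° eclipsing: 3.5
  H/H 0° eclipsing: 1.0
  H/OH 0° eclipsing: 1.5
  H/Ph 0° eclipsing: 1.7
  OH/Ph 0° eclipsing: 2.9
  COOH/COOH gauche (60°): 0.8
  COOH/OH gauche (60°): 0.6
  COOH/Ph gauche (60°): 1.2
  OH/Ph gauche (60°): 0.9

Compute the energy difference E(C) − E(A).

C is staggered. Ph at 240° is gauche with OH at 300° (0.9). Total 0.9 kcal/mol.
A is eclipsed. H at 0° is eclipsed with H at 0° (1.0); COOH at 120° is eclipsed with OH at 120° (2.6); Ph at 240° is eclipsed with H at 240° (1.7). Total 5.3 kcal/mol.
E(C) − E(A) = 0.9 − 5.3 = -4.4 kcal/mol.

-4.4 kcal/mol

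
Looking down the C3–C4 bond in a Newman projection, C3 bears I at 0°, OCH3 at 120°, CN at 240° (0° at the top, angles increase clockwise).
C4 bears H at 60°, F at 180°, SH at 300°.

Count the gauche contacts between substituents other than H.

Non-H gauche pairs: I(0°)/SH(300°); OCH3(120°)/F(180°); CN(240°)/F(180°); CN(240°)/SH(300°) — 4 interactions.

4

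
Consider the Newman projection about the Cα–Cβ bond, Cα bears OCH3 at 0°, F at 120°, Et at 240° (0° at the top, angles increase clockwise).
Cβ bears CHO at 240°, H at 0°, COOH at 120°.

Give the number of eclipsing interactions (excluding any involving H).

Non-H eclipsing pairs: F(120°)/COOH(120°); Et(240°)/CHO(240°) — 2 interactions.

2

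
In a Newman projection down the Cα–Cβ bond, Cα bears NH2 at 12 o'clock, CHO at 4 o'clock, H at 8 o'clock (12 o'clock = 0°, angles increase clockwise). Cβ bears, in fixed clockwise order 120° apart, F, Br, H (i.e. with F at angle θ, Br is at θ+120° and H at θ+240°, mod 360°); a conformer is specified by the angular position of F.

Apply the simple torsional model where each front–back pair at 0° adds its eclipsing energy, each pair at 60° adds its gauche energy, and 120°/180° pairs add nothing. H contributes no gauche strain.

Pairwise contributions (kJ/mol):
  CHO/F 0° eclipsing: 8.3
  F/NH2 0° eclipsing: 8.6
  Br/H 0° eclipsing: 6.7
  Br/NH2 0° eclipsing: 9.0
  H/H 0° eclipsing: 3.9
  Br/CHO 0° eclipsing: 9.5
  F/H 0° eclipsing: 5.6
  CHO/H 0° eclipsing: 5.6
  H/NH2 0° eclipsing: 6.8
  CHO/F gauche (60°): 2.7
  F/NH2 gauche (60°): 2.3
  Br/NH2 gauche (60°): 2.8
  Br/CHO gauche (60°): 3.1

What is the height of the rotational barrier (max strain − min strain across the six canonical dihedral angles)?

F at 0° is eclipsed. NH2 at 0° is eclipsed with F at 0° (8.6); CHO at 120° is eclipsed with Br at 120° (9.5); H at 240° is eclipsed with H at 240° (3.9). Total 22.0 kJ/mol.
F at 60° is staggered. NH2 at 0° is gauche with F at 60° (2.3); CHO at 120° is gauche with F at 60° (2.7); CHO at 120° is gauche with Br at 180° (3.1). Total 8.1 kJ/mol.
F at 120° is eclipsed. NH2 at 0° is eclipsed with H at 0° (6.8); CHO at 120° is eclipsed with F at 120° (8.3); H at 240° is eclipsed with Br at 240° (6.7). Total 21.8 kJ/mol.
F at 180° is staggered. NH2 at 0° is gauche with Br at 300° (2.8); CHO at 120° is gauche with F at 180° (2.7). Total 5.5 kJ/mol.
F at 240° is eclipsed. NH2 at 0° is eclipsed with Br at 0° (9.0); CHO at 120° is eclipsed with H at 120° (5.6); H at 240° is eclipsed with F at 240° (5.6). Total 20.2 kJ/mol.
F at 300° is staggered. NH2 at 0° is gauche with F at 300° (2.3); NH2 at 0° is gauche with Br at 60° (2.8); CHO at 120° is gauche with Br at 60° (3.1). Total 8.2 kJ/mol.
Max at 0° (22.0 kJ/mol), min at 180° (5.5 kJ/mol); barrier = 16.5 kJ/mol.

16.5 kJ/mol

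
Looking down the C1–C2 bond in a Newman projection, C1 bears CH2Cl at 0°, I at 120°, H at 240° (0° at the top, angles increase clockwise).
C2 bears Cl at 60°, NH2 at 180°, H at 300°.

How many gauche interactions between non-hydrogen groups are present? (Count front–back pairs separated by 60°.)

3

Non-H gauche pairs: CH2Cl(0°)/Cl(60°); I(120°)/Cl(60°); I(120°)/NH2(180°) — 3 interactions.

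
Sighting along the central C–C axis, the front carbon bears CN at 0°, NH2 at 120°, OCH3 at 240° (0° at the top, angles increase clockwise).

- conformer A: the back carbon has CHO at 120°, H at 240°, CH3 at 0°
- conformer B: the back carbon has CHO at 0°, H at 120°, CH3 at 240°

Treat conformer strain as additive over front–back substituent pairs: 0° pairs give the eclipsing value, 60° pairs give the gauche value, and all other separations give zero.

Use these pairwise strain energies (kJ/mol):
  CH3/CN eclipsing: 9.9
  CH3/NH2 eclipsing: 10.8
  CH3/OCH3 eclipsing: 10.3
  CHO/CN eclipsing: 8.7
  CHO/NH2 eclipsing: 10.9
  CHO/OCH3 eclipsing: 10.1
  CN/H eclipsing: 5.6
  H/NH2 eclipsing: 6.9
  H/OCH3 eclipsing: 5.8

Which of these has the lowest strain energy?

B

A is eclipsed. CN at 0° is eclipsed with CH3 at 0° (9.9); NH2 at 120° is eclipsed with CHO at 120° (10.9); OCH3 at 240° is eclipsed with H at 240° (5.8). Total 26.6 kJ/mol.
B is eclipsed. CN at 0° is eclipsed with CHO at 0° (8.7); NH2 at 120° is eclipsed with H at 120° (6.9); OCH3 at 240° is eclipsed with CH3 at 240° (10.3). Total 25.9 kJ/mol.
B has the lowest total (25.9 kJ/mol).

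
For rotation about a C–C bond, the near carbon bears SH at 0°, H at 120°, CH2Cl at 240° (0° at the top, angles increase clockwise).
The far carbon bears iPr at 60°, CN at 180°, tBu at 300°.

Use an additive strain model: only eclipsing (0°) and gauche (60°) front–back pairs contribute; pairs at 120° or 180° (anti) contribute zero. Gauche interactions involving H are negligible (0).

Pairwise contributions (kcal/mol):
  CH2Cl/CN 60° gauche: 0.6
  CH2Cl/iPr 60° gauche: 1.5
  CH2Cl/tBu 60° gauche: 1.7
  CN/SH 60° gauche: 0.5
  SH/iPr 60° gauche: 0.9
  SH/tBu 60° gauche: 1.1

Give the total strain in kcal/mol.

4.3 kcal/mol

This conformer (staggered): SH–iPr gauche, SH–tBu gauche, CH2Cl–CN gauche, CH2Cl–tBu gauche; 0.9 + 1.1 + 0.6 + 1.7 = 4.3 kcal/mol.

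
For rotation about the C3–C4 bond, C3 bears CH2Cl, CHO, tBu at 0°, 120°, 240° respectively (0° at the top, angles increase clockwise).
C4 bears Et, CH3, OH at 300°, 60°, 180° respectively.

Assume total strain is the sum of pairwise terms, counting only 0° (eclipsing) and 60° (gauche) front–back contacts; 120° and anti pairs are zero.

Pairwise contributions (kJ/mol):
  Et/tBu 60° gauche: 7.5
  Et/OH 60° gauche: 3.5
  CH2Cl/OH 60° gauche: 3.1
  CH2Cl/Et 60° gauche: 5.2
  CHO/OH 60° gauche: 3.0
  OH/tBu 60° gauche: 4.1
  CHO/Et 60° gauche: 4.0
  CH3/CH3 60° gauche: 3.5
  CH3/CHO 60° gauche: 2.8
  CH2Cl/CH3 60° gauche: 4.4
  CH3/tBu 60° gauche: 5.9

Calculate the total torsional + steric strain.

27.0 kJ/mol

This conformer is staggered. CH2Cl at 0° is gauche with Et at 300° (5.2); CH2Cl at 0° is gauche with CH3 at 60° (4.4); CHO at 120° is gauche with CH3 at 60° (2.8); CHO at 120° is gauche with OH at 180° (3.0); tBu at 240° is gauche with Et at 300° (7.5); tBu at 240° is gauche with OH at 180° (4.1). Total 27.0 kJ/mol.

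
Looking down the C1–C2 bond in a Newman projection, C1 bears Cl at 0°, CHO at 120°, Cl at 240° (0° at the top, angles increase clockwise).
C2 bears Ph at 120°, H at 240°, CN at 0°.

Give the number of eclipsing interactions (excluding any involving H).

2

Non-H eclipsing pairs: Cl(0°)/CN(0°); CHO(120°)/Ph(120°) — 2 interactions.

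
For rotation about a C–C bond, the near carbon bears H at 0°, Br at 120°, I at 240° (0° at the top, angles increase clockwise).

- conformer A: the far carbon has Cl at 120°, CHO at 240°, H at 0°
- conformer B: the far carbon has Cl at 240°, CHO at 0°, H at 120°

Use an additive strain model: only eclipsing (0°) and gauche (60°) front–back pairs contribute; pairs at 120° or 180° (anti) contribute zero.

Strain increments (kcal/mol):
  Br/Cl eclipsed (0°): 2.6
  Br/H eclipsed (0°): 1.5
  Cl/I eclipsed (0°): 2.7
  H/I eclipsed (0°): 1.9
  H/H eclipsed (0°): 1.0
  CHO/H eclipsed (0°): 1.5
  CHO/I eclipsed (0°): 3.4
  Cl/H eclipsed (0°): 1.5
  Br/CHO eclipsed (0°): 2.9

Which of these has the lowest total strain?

B

A is eclipsed. H at 0° is eclipsed with H at 0° (1.0); Br at 120° is eclipsed with Cl at 120° (2.6); I at 240° is eclipsed with CHO at 240° (3.4). Total 7.0 kcal/mol.
B is eclipsed. H at 0° is eclipsed with CHO at 0° (1.5); Br at 120° is eclipsed with H at 120° (1.5); I at 240° is eclipsed with Cl at 240° (2.7). Total 5.7 kcal/mol.
B has the lowest total (5.7 kcal/mol).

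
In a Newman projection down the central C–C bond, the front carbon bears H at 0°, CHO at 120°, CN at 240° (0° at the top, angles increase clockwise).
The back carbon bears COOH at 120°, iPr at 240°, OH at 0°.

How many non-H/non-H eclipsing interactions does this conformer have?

2

Non-H eclipsing pairs: CHO(120°)/COOH(120°); CN(240°)/iPr(240°) — 2 interactions.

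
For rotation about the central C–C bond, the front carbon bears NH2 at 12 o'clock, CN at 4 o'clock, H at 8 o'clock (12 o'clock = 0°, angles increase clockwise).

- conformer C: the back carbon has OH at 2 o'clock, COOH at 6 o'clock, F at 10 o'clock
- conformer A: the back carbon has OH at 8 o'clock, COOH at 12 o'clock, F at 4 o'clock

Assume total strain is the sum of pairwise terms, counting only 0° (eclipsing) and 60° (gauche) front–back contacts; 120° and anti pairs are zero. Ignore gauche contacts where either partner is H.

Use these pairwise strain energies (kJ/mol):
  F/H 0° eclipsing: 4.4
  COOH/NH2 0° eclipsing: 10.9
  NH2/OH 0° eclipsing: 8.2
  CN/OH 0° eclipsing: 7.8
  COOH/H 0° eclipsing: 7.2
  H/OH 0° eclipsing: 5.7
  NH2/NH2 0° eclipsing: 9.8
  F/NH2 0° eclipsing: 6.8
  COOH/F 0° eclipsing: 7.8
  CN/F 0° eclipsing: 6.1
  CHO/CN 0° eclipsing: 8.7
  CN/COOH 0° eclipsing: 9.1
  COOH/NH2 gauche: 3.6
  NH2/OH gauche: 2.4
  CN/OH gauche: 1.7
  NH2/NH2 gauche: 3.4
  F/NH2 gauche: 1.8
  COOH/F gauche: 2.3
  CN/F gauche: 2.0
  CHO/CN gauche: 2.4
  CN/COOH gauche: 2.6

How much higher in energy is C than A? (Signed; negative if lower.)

-14.2 kJ/mol

C (staggered): NH2(0°)/OH(60°) gauche 2.4; NH2(0°)/F(300°) gauche 1.8; CN(120°)/OH(60°) gauche 1.7; CN(120°)/COOH(180°) gauche 2.6 → 8.5 kJ/mol.
A (eclipsed): NH2(0°)/COOH(0°) eclipsed 10.9; CN(120°)/F(120°) eclipsed 6.1; H(240°)/OH(240°) eclipsed 5.7 → 22.7 kJ/mol.
E(C) − E(A) = 8.5 − 22.7 = -14.2 kJ/mol.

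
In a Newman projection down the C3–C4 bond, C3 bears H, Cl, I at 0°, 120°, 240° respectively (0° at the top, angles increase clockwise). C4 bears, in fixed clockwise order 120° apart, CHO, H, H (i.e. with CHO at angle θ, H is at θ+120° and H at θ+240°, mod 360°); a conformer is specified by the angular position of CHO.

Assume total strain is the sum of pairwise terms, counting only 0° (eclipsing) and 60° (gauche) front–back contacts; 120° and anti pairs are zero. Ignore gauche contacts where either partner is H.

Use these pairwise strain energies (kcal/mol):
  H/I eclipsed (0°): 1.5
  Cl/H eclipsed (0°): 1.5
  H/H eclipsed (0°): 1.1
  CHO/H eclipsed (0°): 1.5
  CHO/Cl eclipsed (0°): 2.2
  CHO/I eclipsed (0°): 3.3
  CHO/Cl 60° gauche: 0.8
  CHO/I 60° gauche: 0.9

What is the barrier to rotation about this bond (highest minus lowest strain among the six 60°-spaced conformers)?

5.1 kcal/mol

CHO at 0° is eclipsed. H at 0° is eclipsed with CHO at 0° (1.5); Cl at 120° is eclipsed with H at 120° (1.5); I at 240° is eclipsed with H at 240° (1.5). Total 4.5 kcal/mol.
CHO at 60° is staggered. Cl at 120° is gauche with CHO at 60° (0.8). Total 0.8 kcal/mol.
CHO at 120° is eclipsed. H at 0° is eclipsed with H at 0° (1.1); Cl at 120° is eclipsed with CHO at 120° (2.2); I at 240° is eclipsed with H at 240° (1.5). Total 4.8 kcal/mol.
CHO at 180° is staggered. Cl at 120° is gauche with CHO at 180° (0.8); I at 240° is gauche with CHO at 180° (0.9). Total 1.7 kcal/mol.
CHO at 240° is eclipsed. H at 0° is eclipsed with H at 0° (1.1); Cl at 120° is eclipsed with H at 120° (1.5); I at 240° is eclipsed with CHO at 240° (3.3). Total 5.9 kcal/mol.
CHO at 300° is staggered. I at 240° is gauche with CHO at 300° (0.9). Total 0.9 kcal/mol.
Max at 240° (5.9 kcal/mol), min at 60° (0.8 kcal/mol); barrier = 5.1 kcal/mol.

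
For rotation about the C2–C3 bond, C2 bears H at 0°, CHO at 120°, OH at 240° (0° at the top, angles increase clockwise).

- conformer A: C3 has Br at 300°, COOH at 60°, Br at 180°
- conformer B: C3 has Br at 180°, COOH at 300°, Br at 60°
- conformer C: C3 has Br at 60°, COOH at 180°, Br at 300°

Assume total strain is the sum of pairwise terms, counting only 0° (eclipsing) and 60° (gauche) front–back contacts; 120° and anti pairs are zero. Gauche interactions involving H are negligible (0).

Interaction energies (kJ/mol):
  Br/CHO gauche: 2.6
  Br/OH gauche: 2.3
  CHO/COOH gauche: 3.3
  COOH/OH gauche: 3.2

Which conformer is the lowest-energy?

A (staggered): CHO–COOH gauche, CHO–Br gauche, OH–Br gauche, OH–Br gauche; 3.3 + 2.6 + 2.3 + 2.3 = 10.5 kJ/mol.
B (staggered): CHO–Br gauche, CHO–Br gauche, OH–Br gauche, OH–COOH gauche; 2.6 + 2.6 + 2.3 + 3.2 = 10.7 kJ/mol.
C (staggered): CHO–Br gauche, CHO–COOH gauche, OH–COOH gauche, OH–Br gauche; 2.6 + 3.3 + 3.2 + 2.3 = 11.4 kJ/mol.
A has the lowest total (10.5 kJ/mol).

A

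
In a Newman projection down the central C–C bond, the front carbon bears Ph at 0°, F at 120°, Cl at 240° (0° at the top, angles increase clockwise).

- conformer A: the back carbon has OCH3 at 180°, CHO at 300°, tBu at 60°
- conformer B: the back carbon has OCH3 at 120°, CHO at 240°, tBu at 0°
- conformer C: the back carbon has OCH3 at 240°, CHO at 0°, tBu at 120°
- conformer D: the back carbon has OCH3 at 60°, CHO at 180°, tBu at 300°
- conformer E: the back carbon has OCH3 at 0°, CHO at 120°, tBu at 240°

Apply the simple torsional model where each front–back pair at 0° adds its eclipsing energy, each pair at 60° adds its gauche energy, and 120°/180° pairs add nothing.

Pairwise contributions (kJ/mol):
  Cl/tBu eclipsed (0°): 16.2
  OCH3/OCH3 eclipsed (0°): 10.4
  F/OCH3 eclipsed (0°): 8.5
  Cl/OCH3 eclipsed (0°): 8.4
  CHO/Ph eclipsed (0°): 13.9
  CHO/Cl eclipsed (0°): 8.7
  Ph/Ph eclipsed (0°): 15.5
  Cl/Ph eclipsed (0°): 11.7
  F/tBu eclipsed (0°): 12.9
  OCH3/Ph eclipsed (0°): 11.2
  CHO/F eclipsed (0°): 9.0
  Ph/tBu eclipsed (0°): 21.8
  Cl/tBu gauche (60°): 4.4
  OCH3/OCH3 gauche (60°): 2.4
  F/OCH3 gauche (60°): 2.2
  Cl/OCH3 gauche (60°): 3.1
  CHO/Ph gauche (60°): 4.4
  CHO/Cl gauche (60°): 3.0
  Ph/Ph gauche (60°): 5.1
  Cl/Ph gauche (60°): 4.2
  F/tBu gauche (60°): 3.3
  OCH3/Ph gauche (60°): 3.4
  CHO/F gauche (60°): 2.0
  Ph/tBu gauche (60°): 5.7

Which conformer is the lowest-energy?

A (staggered): Ph(0°)/CHO(300°) gauche 4.4; Ph(0°)/tBu(60°) gauche 5.7; F(120°)/OCH3(180°) gauche 2.2; F(120°)/tBu(60°) gauche 3.3; Cl(240°)/OCH3(180°) gauche 3.1; Cl(240°)/CHO(300°) gauche 3.0 → 21.7 kJ/mol.
B (eclipsed): Ph(0°)/tBu(0°) eclipsed 21.8; F(120°)/OCH3(120°) eclipsed 8.5; Cl(240°)/CHO(240°) eclipsed 8.7 → 39.0 kJ/mol.
C (eclipsed): Ph(0°)/CHO(0°) eclipsed 13.9; F(120°)/tBu(120°) eclipsed 12.9; Cl(240°)/OCH3(240°) eclipsed 8.4 → 35.2 kJ/mol.
D (staggered): Ph(0°)/OCH3(60°) gauche 3.4; Ph(0°)/tBu(300°) gauche 5.7; F(120°)/OCH3(60°) gauche 2.2; F(120°)/CHO(180°) gauche 2.0; Cl(240°)/CHO(180°) gauche 3.0; Cl(240°)/tBu(300°) gauche 4.4 → 20.7 kJ/mol.
E (eclipsed): Ph(0°)/OCH3(0°) eclipsed 11.2; F(120°)/CHO(120°) eclipsed 9.0; Cl(240°)/tBu(240°) eclipsed 16.2 → 36.4 kJ/mol.
D has the lowest total (20.7 kJ/mol).

D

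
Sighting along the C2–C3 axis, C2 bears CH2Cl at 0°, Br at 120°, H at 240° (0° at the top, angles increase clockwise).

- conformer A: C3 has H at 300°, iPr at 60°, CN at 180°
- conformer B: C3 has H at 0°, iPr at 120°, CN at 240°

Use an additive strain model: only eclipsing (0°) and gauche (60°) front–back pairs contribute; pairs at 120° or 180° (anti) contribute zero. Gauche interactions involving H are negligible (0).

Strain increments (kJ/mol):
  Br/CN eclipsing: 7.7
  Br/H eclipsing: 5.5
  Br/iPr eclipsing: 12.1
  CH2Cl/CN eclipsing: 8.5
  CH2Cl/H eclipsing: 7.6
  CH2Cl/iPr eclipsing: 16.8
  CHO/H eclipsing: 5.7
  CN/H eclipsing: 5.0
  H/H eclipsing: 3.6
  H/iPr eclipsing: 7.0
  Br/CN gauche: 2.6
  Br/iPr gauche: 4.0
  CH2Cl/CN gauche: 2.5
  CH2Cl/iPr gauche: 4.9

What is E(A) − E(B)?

-13.2 kJ/mol

A (staggered): CH2Cl–iPr gauche, Br–iPr gauche, Br–CN gauche; 4.9 + 4.0 + 2.6 = 11.5 kJ/mol.
B (eclipsed): CH2Cl–H eclipsed, Br–iPr eclipsed, H–CN eclipsed; 7.6 + 12.1 + 5.0 = 24.7 kJ/mol.
E(A) − E(B) = 11.5 − 24.7 = -13.2 kJ/mol.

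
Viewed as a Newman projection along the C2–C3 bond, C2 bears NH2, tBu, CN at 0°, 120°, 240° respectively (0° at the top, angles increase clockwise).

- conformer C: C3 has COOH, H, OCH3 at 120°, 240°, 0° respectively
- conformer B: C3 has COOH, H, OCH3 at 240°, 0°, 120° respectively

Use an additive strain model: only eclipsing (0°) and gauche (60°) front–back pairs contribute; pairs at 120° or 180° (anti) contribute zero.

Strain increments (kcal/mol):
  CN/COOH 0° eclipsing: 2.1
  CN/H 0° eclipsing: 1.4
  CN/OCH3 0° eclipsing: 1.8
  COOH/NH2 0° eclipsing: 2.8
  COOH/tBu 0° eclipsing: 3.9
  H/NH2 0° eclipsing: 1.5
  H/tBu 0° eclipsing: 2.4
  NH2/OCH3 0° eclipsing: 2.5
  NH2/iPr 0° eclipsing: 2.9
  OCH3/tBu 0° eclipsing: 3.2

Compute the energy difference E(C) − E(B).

C is eclipsed. NH2 at 0° is eclipsed with OCH3 at 0° (2.5); tBu at 120° is eclipsed with COOH at 120° (3.9); CN at 240° is eclipsed with H at 240° (1.4). Total 7.8 kcal/mol.
B is eclipsed. NH2 at 0° is eclipsed with H at 0° (1.5); tBu at 120° is eclipsed with OCH3 at 120° (3.2); CN at 240° is eclipsed with COOH at 240° (2.1). Total 6.8 kcal/mol.
E(C) − E(B) = 7.8 − 6.8 = +1.0 kcal/mol.

+1.0 kcal/mol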